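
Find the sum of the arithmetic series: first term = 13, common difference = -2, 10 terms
Last term: a_n = 13+(10-1)·-2 = -5
Sum = n(a_1+a_n)/2 = 10(13+(-5))/2 = 40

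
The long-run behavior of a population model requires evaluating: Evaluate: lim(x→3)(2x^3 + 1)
Polynomial is continuous, so substitute x=3:
2·3^3+1=55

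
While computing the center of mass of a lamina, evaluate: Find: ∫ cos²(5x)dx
Using identity cos²(u) = (1 + cos(2u))/2:
∫ (1 + cos(10x))/2 dx = x/2 + sin(10x)/20 + C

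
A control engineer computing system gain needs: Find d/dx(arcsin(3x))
d/dx[arcsin(u)] = u'/√(1-u²), u = 3x, u' = 3

Answer: 3/√(1 - 9x²)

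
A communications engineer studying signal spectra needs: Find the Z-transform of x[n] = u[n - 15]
Using the time-shift property: Z{u[n-15]} = z^(-15)*z/(z-1)
= z^(-14)/(z-1)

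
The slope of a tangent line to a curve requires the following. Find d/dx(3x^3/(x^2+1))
Quotient rule: (f/g)' = (f'g - fg')/g²
f = 3x^3, f' = 9x^2
g = x^2+1, g' = 2x

Answer: (9x^2·(x^2+1)-6x^4)/(x^2+1)²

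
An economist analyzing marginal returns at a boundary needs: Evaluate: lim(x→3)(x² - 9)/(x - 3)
Factor: (x² - 9) = (x-3)(x+3)
Cancel (x-3): lim(x→3) (x+3) = 6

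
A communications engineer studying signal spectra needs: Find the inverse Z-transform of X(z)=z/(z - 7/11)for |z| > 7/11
Standard pair: z/(z-a) <-> a^n * u[n] for causal signals
With a = 7/11: x[n] = (7/11)^n * u[n]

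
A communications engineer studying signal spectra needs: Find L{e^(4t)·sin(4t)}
First shifting: L{e^(at)f(t)}=F(s-a)
L{sin(4t)}=4/(s²+16)
Shift: 4/((s-4)²+16)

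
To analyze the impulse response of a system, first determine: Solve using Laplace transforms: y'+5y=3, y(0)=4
Take L of both sides: sY(s) - 4 + 5Y(s)=3/s
Y(s)(s + 5)=3/s + 4
Y(s)=3/(s(s + 5)) + 4/(s + 5)
Partial fractions: 3/(s(s + 5))=(3/5)/s - (3/5)/(s + 5)
So Y(s)=(3/5)/s + (17/5)/(s + 5)
Inverse transform (L^(-1){1/s}=1, L^(-1){1/(s + 5)}=e^(-5t)):

Answer: y(t)=3/5 + (17/5)·e^(-5t)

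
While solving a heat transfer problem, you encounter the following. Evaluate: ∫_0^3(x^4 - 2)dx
Step 1: Find antiderivative F(x) = (1/5)x^5 - 2x
Step 2: F(3) - F(0) = 213/5 - (0) = 213/5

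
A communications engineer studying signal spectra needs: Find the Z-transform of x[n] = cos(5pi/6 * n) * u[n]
Z{cos(w0 * n) * u[n]} = z(z - cos(w0))/(z^2 - 2z * cos(w0) + 1)
With w0 = 5pi/6: X(z) = z(z - cos(5pi/6))/(z^2 - 2z * cos(5pi/6) + 1)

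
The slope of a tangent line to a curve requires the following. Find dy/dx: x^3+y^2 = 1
Differentiate: 3x^2 + 2y·(dy/dx)=0
dy/dx=-3x^2/(2y)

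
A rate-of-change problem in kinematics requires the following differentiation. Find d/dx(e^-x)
Chain rule: d/dx[e^u]=e^u · u' where u=-x
u'=-1

Answer: -1·e^-x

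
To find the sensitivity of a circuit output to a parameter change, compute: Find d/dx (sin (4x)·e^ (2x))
Product rule: (fg)' = f'g+fg'
f = sin(4x), f' = 4·cos(4x)
g = e^(2x), g' = 2·e^(2x)

Answer: 4·cos(4x)·e^(2x)+2·sin(4x)·e^(2x)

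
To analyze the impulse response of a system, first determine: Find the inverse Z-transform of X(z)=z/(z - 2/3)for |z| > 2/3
Standard pair: z/(z-a) <-> a^n*u[n] for causal signals
With a = 2/3: x[n] = (2/3)^n*u[n]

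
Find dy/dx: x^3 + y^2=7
Differentiate: 3x^2+2y·(dy/dx) = 0
dy/dx = -3x^2/(2y)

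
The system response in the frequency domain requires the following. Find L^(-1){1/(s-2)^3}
L^(-1){1/(s-a)^n}=t^(n-1)·e^(at)/(n-1)!
Here a=2, n=3: t^2·e^(2t)/2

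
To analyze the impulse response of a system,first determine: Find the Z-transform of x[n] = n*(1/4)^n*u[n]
Using the property Z{n*a^n*u[n]} = az/(z-a)^2
With a = 1/4: X(z) = (1/4)z/(z - 1/4)^2, |z| > 1/4

Answer: (1/4)z/(z - 1/4)^2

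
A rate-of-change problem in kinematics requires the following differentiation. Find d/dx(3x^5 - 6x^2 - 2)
Power rule: d/dx(ax^n)=n·a·x^(n-1)
Term by term: 15·x^4 - 12·x

Answer: 15x^4 - 12x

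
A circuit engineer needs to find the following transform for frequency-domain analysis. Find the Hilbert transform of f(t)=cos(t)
The Hilbert transform shifts each frequency component by -pi/2.
H{cos(wt)} = sin(wt)
With w = 1: H{cos(t)} = sin(t)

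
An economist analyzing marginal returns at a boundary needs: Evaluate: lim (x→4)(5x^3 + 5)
Polynomial is continuous, so substitute x = 4:
5·4^3+5 = 325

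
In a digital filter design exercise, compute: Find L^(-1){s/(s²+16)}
L^(-1){s/(s²+w²)} = cos(wt)
Here w = 4

Answer: cos(4t)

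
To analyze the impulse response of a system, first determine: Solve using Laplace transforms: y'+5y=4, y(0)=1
Take L of both sides: sY(s)-1+5Y(s) = 4/s
Y(s)(s+5) = 4/s+1
Y(s) = 4/(s(s+5))+1/(s+5)
Partial fractions: 4/(s(s+5)) = (4/5)/s - (4/5)/(s+5)
So Y(s) = (4/5)/s+(1/5)/(s+5)
Inverse transform (L^(-1){1/s} = 1, L^(-1){1/(s+5)} = e^(-5t)):

Answer: y(t) = 4/5+(1/5)·e^(-5t)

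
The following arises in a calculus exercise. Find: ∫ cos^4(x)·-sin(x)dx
Let u=cos(x), du=-sin(x) dx
∫ u^4 du=u^5/5 + C

Answer: cos^5(x)/5 + C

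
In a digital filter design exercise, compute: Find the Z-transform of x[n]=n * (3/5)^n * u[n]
Using the property Z{n*a^n*u[n]}=az/(z-a)^2
With a=3/5: X(z)=(3/5)z/(z - 3/5)^2, |z| > 3/5

Answer: (3/5)z/(z - 3/5)^2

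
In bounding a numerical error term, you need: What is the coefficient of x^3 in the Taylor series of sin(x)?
sin(x) = Σ (-1)^k x^(2k + 1)/(2k + 1)!
For x^3: (-1)^1/3! = -1/6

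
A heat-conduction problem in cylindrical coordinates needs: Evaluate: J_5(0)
J_n(0)=0 for all n > 0 (Bessel function of first kind)
J_5(0)=0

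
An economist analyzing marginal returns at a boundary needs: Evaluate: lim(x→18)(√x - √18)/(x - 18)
Multiply by conjugate (√x+√18)/(√x+√18):
=(x - 18)/((x - 18)(√x+√18))=1/(√x+√18)
As x → 18: 1/(2√18)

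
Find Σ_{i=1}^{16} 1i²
=1·n(n + 1)(2n + 1)/6=1·16·17·33/6=1496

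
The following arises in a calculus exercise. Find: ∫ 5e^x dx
Since d/dx[e^x] = +e^x, we get 5e^x+C

Answer: 5e^x+C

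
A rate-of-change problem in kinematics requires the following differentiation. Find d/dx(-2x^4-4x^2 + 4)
Power rule: d/dx(ax^n) = n·a·x^(n-1)
Term by term: -8·x^3-8·x

Answer: -8x^3-8x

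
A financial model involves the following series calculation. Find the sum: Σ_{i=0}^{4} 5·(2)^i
Geometric series: S=a(1 - r^n)/(1 - r)
a=5, r=2, n=5
S=5(1-32)/-1=155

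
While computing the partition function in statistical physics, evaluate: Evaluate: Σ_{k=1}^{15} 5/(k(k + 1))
Partial fractions: 5/(k(k+1))=5/k - 5/(k+1)
Telescoping sum: 5(1-1/16)=5·15/16

Answer: 75/16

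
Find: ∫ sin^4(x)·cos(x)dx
Let u = sin(x), du = cos(x) dx
∫ u^4 du = u^5/5+C

Answer: sin^5(x)/5+C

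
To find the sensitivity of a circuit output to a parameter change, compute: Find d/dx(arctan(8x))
d/dx[arctan(u)] = u'/(1 + u²), u = 8x, u' = 8

Answer: 8/(1 + 64x²)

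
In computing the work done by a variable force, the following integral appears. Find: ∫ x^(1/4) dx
Power rule: ∫ x^(1/4) dx=x^(5/4)/(5/4)+C

Answer: (4/5)·x^(5/4)+C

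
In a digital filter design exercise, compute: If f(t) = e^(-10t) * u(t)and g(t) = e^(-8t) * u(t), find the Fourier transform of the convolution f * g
By the convolution theorem: F{f * g}=F(omega) * G(omega)
F(omega)=1/(10 + j * omega), G(omega)=1/(8 + j * omega)
F{f * g}=1/((10 + j * omega)(8 + j * omega))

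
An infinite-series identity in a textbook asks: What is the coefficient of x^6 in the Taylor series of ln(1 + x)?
ln(1 + x)=Σ (-1)^(n + 1) x^n/n
Coefficient of x^6=(-1)^7/6=-1/6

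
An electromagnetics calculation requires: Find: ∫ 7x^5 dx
Using power rule: ∫ 7x^5 dx = 7/6 x^6 + C = (7/6)x^6 + C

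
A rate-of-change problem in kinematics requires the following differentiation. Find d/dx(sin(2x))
Chain rule: d/dx[sin(u)]=cos(u)·u' where u=2x
u'=2

Answer: 2·cos(2x)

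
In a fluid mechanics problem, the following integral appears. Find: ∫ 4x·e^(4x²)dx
Let u=4x², du=8x dx
∫ (1/2)e^u du=e^u/2 + C

Answer: e^(4x²)/2 + C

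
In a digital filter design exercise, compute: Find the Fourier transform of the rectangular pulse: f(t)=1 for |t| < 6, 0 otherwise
F(omega) = integral from -6 to 6 of e^(-j*omega*t) dt
= 2*sin(6*omega)/omega = 12*sinc(6*omega/pi)

Answer: 2*sin(6*omega)/omega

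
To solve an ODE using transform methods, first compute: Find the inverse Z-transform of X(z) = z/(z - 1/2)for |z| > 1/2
Standard pair: z/(z-a) <-> a^n*u[n] for causal signals
With a = 1/2: x[n] = (1/2)^n*u[n]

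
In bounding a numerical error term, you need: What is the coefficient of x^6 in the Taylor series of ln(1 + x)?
ln(1+x) = Σ (-1)^(n+1) x^n/n
Coefficient of x^6 = (-1)^7/6 = -1/6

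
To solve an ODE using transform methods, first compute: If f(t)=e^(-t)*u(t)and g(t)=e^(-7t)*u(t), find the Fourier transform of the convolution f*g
By the convolution theorem: F{f*g} = F(omega)*G(omega)
F(omega) = 1/(1+j*omega), G(omega) = 1/(7+j*omega)
F{f*g} = 1/((1+j*omega)(7+j*omega))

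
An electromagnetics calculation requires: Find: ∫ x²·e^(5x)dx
Integration by parts twice:
First: u = x², dv = e^(5x) dx => x²e^(5x)/5 - (2/5)∫ xe^(5x) dx
Second (∫ xe^(5x) dx): xe^(5x)/5 - e^(5x)/25
Combining: e^(5x)(x²/5-2x/25+2/125)+C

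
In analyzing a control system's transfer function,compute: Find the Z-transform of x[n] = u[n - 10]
Using the time-shift property: Z{u[n-10]}=z^(-10)*z/(z-1)
=z^(-9)/(z-1)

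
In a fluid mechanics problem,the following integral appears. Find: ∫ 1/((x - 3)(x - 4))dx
Partial fractions: 1/((x-3)(x-4)) = A/(x-3) + B/(x-4)
A = -1, B = 1
∫ [-1· 1/(x-3) + 1· 1/(x-4)] dx
= (1)[ln|x-4| - ln|x-3|] + C

Answer: ln|(x-4)/(x-3)| + C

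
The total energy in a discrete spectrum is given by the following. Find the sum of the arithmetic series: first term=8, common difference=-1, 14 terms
Last term: a_n=8+(14-1)·-1=-5
Sum=n(a_1+a_n)/2=14(8+(-5))/2=21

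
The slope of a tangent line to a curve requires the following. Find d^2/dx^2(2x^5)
Apply power rule 2 times:
d^1: 10x^4
d^2: 40x^3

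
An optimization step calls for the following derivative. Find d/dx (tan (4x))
Chain rule: d/dx[tan(u)]=sec²(u)·u' where u=4x
u'=4

Answer: 4·sec²(4x)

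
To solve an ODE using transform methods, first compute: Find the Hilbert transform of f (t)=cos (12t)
The Hilbert transform shifts each frequency component by -pi/2.
H{cos(wt)}=sin(wt)
With w=12: H{cos(12t)}=sin(12t)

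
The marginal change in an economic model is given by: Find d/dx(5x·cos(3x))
Product rule: (fg)' = f'g + fg'
f = 5x, f' = 5
g = cos(3x), g' = -3·sin(3x)

Answer: 5·cos(3x) - 15x·sin(3x)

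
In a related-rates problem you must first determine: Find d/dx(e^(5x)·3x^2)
Product rule: (fg)'=f'g+fg'
f=e^(5x), f'=5·e^(5x)
g=3x^2, g'=6x

Answer: 15·e^(5x)·x^2+6·e^(5x)·x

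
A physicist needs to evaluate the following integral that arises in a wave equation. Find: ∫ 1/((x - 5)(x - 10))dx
Partial fractions: 1/((x-5)(x-10))=A/(x-5) + B/(x-10)
A=-1/5, B=1/5
∫ [-1/5· 1/(x-5) + 1/5· 1/(x-10)] dx
=(1/5)[ln|x-10| - ln|x-5|] + C

Answer: (1/5)·ln|(x-10)/(x-5)| + C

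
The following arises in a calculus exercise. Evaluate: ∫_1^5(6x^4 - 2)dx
Step 1: Find antiderivative F(x)=(6/5)x^5 - 2x
Step 2: F(5) - F(1)=3740 - (-4/5)=18704/5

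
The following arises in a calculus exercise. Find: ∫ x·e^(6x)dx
Integration by parts: u=x, dv=e^(6x) dx
du=dx, v=e^(6x)/6
=x·e^(6x)/6 - ∫ e^(6x)/6 dx
=x·e^(6x)/6 - e^(6x)/36 + C

Answer: e^(6x)(x/6 - 1/36) + C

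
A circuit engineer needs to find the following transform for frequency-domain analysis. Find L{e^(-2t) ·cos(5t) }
First shifting: L{e^(at)f(t)} = F(s-a)
L{cos(5t)} = s/(s² + 25)
Shift: (s + 2)/((s + 2)² + 25)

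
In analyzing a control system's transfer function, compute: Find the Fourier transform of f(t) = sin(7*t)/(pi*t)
sin(W*t)/(pi*t)=(W/pi)*sinc(W*t/pi) is the impulse response of the ideal low-pass filter with cutoff W (here W=7).
Its Fourier transform is a rectangular function:
F(omega)=1 for |omega| < 7, 0 otherwise

Answer: rect(omega/14) [i.e., 1 for |omega| < 7, 0 otherwise]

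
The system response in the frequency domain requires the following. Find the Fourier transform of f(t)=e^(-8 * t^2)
The Fourier transform of a Gaussian e^(-a * t^2) is sqrt(pi/a) * e^(-omega^2/(4a)).
With a = 8: F(omega) = sqrt(pi/8) * e^(-omega^2/32)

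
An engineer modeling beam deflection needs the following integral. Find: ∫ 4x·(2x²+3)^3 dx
Let u = 2x²+3, du = 4x dx
∫ u^3 du = u^4/4+C

Answer: (2x²+3)^4/4+C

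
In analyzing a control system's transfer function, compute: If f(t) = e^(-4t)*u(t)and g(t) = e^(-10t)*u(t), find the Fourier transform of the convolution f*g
By the convolution theorem: F{f * g}=F(omega) * G(omega)
F(omega)=1/(4+j * omega), G(omega)=1/(10+j * omega)
F{f * g}=1/((4+j * omega)(10+j * omega))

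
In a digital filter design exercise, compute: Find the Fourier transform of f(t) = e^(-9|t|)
Using the standard pair: F{e^(-a|t|)}=2a/(a^2+omega^2)
With a=9: F(omega)=18/(81+omega^2)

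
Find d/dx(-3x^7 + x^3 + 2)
Power rule: d/dx(ax^n) = n·a·x^(n-1)
Term by term: -21·x^6 + 3·x^2

Answer: -21x^6 + 3x^2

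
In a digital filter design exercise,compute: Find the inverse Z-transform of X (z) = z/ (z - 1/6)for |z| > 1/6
Standard pair: z/(z-a) <-> a^n*u[n] for causal signals
With a = 1/6: x[n] = (1/6)^n*u[n]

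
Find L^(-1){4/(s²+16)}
L^(-1){w/(s²+w²)} = sin(wt)
Here w = 4

Answer: sin(4t)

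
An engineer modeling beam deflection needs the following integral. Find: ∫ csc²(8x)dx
Since d/dx[-cot(8x)] = 8csc²(8x), integral = -cot(8x)/8+C

Answer: (-1/8)cot(8x)+C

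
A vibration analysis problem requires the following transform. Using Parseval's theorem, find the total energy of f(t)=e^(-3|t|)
Parseval's theorem: E = integral |f(t)|^2 dt = (1/2pi) integral |F(omega)|^2 domega
E = integral_{-inf}^{inf} e^(-6|t|) dt = 2 * integral_0^inf e^(-6t) dt = 2/(2 * 3) = 1/3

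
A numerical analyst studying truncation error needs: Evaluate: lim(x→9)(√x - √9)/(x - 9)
Multiply by conjugate (√x + √9)/(√x + √9):
=(x - 9)/((x - 9)(√x + √9))=1/(√x + √9)
As x → 9: 1/(2√9)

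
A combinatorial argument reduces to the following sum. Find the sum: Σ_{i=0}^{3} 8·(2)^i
Geometric series: S=a(1 - r^n)/(1 - r)
a=8, r=2, n=4
S=8(1-16)/-1=120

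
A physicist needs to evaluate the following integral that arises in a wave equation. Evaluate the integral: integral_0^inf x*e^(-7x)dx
This is a Gamma integral. Substitute u=7x (du=7 dx):
integral_0^inf x*e^(-7x) dx=(1/7^2) integral_0^inf u^1*e^(-u) du
=Gamma(2)/7^2=1!/7^2=1/49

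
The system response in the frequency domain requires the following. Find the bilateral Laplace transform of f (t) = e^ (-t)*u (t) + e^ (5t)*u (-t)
For e^(-t) * u(t): L=1/(s+1), Re(s) > -1
For e^(5t) * u(-t): L=-1/(s-5), Re(s) < 5
Combined: F(s)=1/(s+1)-1/(s-5), -1 < Re(s) < 5

Answer: 1/(s+1)-1/(s-5), ROC: -1 < Re(s) < 5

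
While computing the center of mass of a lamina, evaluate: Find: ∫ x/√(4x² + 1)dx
Let u=4x² + 1, du=8x dx
∫ (1/8)·u^(-1/2) du=√u/4 + C

Answer: √(4x² + 1)/4 + C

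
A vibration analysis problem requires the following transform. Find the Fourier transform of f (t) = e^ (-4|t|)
Using the standard pair: F{e^(-a|t|)} = 2a/(a^2 + omega^2)
With a = 4: F(omega) = 8/(16 + omega^2)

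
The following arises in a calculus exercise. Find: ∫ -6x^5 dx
Using power rule: ∫ -6x^5 dx = -6/6 x^6 + C = -x^6 + C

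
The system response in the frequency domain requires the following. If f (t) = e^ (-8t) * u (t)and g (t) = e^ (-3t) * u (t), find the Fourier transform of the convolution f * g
By the convolution theorem: F{f * g}=F(omega) * G(omega)
F(omega)=1/(8+j * omega), G(omega)=1/(3+j * omega)
F{f * g}=1/((8+j * omega)(3+j * omega))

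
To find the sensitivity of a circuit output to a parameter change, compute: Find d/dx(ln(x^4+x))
Chain rule: d/dx[ln(u)] = u'/u where u = x^4 + x
u' = 4x^3 + 1

Answer: (4x^3 + 1)/(x^4 + x)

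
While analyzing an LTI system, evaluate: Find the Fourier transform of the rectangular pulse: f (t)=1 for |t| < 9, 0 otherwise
F(omega) = integral from -9 to 9 of e^(-j*omega*t) dt
= 2*sin(9*omega)/omega = 18*sinc(9*omega/pi)

Answer: 2*sin(9*omega)/omega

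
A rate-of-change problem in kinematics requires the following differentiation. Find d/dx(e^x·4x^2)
Product rule: (fg)' = f'g + fg'
f = e^x, f' = e^x
g = 4x^2, g' = 8x

Answer: 4·e^x·x^2 + 8·e^x·x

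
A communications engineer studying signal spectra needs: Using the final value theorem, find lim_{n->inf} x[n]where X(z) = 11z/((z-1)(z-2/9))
Final value theorem: lim x[n]=lim_{z->1} (z-1) * X(z)
(z-1) * X(z)=11z/(z-2/9)
As z->1: 11/(1-2/9)=11/(7/9)=99/7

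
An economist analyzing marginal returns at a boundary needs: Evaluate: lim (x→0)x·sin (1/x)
Squeeze theorem: -|x| ≤ x·sin(1/x) ≤ |x|
Since x → 0 as x → 0, by squeeze theorem the limit is 0

Answer: 0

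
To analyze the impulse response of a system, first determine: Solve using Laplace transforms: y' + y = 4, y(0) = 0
Take L of both sides: sY(s)-0+Y(s) = 4/s
Y(s)(s+1) = 4/s+0
Y(s) = 4/(s(s+1))+0/(s+1)
Partial fractions: 4/(s(s+1)) = 4/s - 4/(s+1)
So Y(s) = 4/s - 4/(s+1)
Inverse transform (L^(-1){1/s} = 1, L^(-1){1/(s+1)} = e^(-t)):

Answer: y(t) = 4-4·e^(-t)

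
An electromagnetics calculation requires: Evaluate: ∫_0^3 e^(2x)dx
Antiderivative: (1/2)e^(2x)
Evaluate: (1/2)(e^6-1)

Answer: (e^6-1)/2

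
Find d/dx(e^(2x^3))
Chain rule: d/dx[e^u]=e^u · u' where u=2x^3
u'=6x^2

Answer: 6x^2·e^(2x^3)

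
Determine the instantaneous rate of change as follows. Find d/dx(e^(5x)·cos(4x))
Product rule: (fg)'=f'g + fg'
f=e^(5x), f'=5·e^(5x)
g=cos(4x), g'=-4·sin(4x)

Answer: 5·e^(5x)·cos(4x) - 4·e^(5x)·sin(4x)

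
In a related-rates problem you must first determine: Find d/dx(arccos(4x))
d/dx[arccos(u)]=-u'/√(1-u²), u=4x, u'=4

Answer: -4/√(1 - 16x²)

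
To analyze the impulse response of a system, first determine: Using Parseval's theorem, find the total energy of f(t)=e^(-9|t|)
Parseval's theorem: E = integral |f(t)|^2 dt = (1/2pi) integral |F(omega)|^2 domega
E = integral_{-inf}^{inf} e^(-18|t|) dt = 2 * integral_0^inf e^(-18t) dt = 2/(2 * 9) = 1/9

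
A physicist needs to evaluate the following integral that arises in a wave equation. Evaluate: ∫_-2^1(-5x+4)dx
Step 1: Find antiderivative F(x)=(-5/2)x^2+4x
Step 2: F(1) - F(-2)=3/2 - (-18)=39/2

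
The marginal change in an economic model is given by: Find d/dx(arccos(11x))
d/dx[arccos(u)] = -u'/√(1-u²), u = 11x, u' = 11

Answer: -11/√(1 - 121x²)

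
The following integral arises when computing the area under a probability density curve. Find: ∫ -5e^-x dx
Since d/dx[e^-x] = - e^-x, we get 5e^-x+C

Answer: 5e^-x+C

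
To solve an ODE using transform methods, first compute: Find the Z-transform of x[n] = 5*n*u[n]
Z{n * u[n]}=z/(z-1)^2
By linearity: Z{5 * n * u[n]}=5z/(z-1)^2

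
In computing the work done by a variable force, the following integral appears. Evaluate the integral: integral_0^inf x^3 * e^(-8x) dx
This is a Gamma integral. Substitute u = 8x (du = 8 dx):
integral_0^inf x^3*e^(-8x) dx = (1/8^4) integral_0^inf u^3*e^(-u) du
= Gamma(4)/8^4 = 3!/8^4 = 6/4096

Answer: 3/2048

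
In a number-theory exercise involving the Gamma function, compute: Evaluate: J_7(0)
J_n(0) = 0 for all n > 0 (Bessel function of first kind)
J_7(0) = 0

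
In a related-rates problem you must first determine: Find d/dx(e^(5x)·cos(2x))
Product rule: (fg)' = f'g+fg'
f = e^(5x), f' = 5·e^(5x)
g = cos(2x), g' = -2·sin(2x)

Answer: 5·e^(5x)·cos(2x)-2·e^(5x)·sin(2x)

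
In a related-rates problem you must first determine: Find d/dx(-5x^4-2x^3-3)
Power rule: d/dx(ax^n) = n·a·x^(n-1)
Term by term: -20·x^3 - 6·x^2

Answer: -20x^3 - 6x^2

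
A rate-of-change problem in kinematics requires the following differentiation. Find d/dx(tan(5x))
Chain rule: d/dx[tan(u)] = sec²(u)·u' where u = 5x
u' = 5

Answer: 5·sec²(5x)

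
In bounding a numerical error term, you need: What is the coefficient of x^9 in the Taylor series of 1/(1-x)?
1/(1-x)=Σ x^n for |x|<1
All coefficients are 1

Answer: 1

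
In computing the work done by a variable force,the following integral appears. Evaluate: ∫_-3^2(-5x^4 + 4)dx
Step 1: Find antiderivative F(x) = -x^5+4x
Step 2: F(2) - F(-3) = -24 - (231) = -255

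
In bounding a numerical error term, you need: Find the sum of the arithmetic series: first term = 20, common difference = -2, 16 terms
Last term: a_n = 20+(16-1)·-2 = -10
Sum = n(a_1+a_n)/2 = 16(20+(-10))/2 = 80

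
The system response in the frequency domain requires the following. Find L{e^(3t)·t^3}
First shifting: L{e^(at)f(t)}=F(s-a)
L{t^3}=6/s^4
Shift s → s-3: 6/(s-3)^4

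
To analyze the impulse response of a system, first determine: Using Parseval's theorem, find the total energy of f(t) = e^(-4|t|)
Parseval's theorem: E = integral |f(t)|^2 dt = (1/2pi) integral |F(omega)|^2 domega
E = integral_{-inf}^{inf} e^(-8|t|) dt = 2*integral_0^inf e^(-8t) dt = 2/(2*4) = 1/4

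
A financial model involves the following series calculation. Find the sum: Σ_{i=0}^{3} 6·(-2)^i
Geometric series: S = a(1 - r^n)/(1 - r)
a = 6, r = -2, n = 4
S = 6(1-16)/3 = -30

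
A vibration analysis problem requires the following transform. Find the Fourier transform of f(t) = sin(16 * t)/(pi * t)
sin(W*t)/(pi*t) = (W/pi)*sinc(W*t/pi) is the impulse response of the ideal low-pass filter with cutoff W (here W = 16).
Its Fourier transform is a rectangular function:
F(omega) = 1 for |omega| < 16, 0 otherwise

Answer: rect(omega/32) [i.e., 1 for |omega| < 16, 0 otherwise]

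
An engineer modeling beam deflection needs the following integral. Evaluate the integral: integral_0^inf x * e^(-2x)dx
This is a Gamma integral. Substitute u=2x (du=2 dx):
integral_0^inf x*e^(-2x) dx=(1/2^2) integral_0^inf u^1*e^(-u) du
=Gamma(2)/2^2=1!/2^2=1/4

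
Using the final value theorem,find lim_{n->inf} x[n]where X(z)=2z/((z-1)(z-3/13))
Final value theorem: lim x[n] = lim_{z->1} (z-1)*X(z)
(z-1)*X(z) = 2z/(z-3/13)
As z->1: 2/(1-3/13) = 2/(10/13) = 13/5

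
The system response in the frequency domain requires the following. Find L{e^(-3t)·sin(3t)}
First shifting: L{e^(at)f(t)} = F(s-a)
L{sin(3t)} = 3/(s² + 9)
Shift: 3/((s + 3)² + 9)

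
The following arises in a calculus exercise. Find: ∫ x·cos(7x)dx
By parts: u=x, dv=cos(7x) dx
du=dx, v=sin(7x)/7
=x·sin(7x)/7 + cos(7x)/7² + C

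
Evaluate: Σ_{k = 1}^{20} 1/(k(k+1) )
Partial fractions: 1/(k(k+1))=1/k - 1/(k+1)
Telescoping sum: 1(1-1/21)=1·20/21

Answer: 20/21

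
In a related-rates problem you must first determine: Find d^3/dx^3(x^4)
Apply power rule 3 times:
d^1: 4x^3
d^2: 12x^2
d^3: 24x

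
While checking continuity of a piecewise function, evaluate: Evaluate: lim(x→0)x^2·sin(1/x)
Squeeze theorem: -|x^2| ≤ x^2·sin(1/x) ≤ |x^2|
Since x^2 → 0 as x → 0, by squeeze theorem the limit is 0

Answer: 0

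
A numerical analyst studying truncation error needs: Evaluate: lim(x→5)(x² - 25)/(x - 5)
Factor: (x² - 25) = (x-5)(x+5)
Cancel (x-5): lim(x→5) (x+5) = 10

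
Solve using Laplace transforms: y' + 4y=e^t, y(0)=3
Take L: sY - 3+4Y = 1/(s-1)
Y(s+4) = 1/(s-1)+3
Y = 1/((s-1)(s+4))+3/(s+4)
Partial fractions: 1/((s-1)(s+4)) = (1/5)/(s-1) - (1/5)/(s+4)
So Y = (1/5)/(s-1)+(14/5)/(s+4)
Inverse Laplace transform (L^(-1){1/(s-1)} = e^t, L^(-1){1/(s+4)} = e^(-4t)):

Answer: y(t) = (1/5)·e^t+(14/5)·e^(-4t)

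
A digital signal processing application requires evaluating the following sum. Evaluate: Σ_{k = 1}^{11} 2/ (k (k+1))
Partial fractions: 2/(k(k + 1)) = 2/k - 2/(k + 1)
Telescoping sum: 2(1 - 1/12) = 2·11/12

Answer: 11/6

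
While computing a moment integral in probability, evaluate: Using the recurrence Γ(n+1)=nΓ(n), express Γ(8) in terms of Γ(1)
Γ(8)=7Γ(7)=7·6Γ(6)=...=7!·Γ(1)=5040·Γ(1)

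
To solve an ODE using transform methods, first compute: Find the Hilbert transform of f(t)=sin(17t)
The Hilbert transform shifts each frequency component by -pi/2.
H{sin(wt)} = -cos(wt)
With w = 17: H{sin(17t)} = -cos(17t)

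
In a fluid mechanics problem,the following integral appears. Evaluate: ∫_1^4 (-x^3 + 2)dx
Step 1: Find antiderivative F(x) = (-1/4)x^4+2x
Step 2: F(4) - F(1) = -56 - (7/4) = -231/4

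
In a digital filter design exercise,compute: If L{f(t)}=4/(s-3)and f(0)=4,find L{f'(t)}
L{f'(t)}=s·F(s) - f(0)=4s/(s-3)-4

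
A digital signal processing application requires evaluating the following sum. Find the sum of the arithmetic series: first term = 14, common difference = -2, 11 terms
Last term: a_n=14 + (11 - 1)·-2=-6
Sum=n(a_1 + a_n)/2=11(14 + (-6))/2=44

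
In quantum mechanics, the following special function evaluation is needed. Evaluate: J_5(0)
J_n(0)=0 for all n > 0 (Bessel function of first kind)
J_5(0)=0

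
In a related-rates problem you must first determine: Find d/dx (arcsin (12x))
d/dx[arcsin(u)] = u'/√(1-u²), u = 12x, u' = 12

Answer: 12/√(1-144x²)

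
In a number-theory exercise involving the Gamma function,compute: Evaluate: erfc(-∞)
erfc(x) = 1 - erf(x); erfc(-∞) = 1 - erf(-∞) = 1 - (-1) = 2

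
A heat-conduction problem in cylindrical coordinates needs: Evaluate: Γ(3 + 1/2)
Γ(n + 1/2) = (2n)!√π/(4^n·n!)
= 720√π/(64·6) = (15/8)·√π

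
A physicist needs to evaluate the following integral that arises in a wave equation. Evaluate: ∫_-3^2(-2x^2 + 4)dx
Step 1: Find antiderivative F(x)=(-2/3)x^3 + 4x
Step 2: F(2) - F(-3)=8/3 - (6)=-10/3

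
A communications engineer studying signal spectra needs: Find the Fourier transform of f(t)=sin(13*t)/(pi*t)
sin(W*t)/(pi*t) = (W/pi)*sinc(W*t/pi) is the impulse response of the ideal low-pass filter with cutoff W (here W = 13).
Its Fourier transform is a rectangular function:
F(omega) = 1 for |omega| < 13, 0 otherwise

Answer: rect(omega/26) [i.e., 1 for |omega| < 13, 0 otherwise]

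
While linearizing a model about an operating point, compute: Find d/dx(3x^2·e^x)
Product rule: (fg)'=f'g+fg'
f=3x^2, f'=6x
g=e^x, g'=e^x

Answer: 6x·e^x+3x^2·e^x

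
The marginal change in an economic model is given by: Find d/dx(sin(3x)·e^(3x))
Product rule: (fg)' = f'g + fg'
f = sin(3x), f' = 3·cos(3x)
g = e^(3x), g' = 3·e^(3x)

Answer: 3·cos(3x)·e^(3x) + 3·sin(3x)·e^(3x)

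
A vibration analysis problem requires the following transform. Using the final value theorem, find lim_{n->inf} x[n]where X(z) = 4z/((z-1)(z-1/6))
Final value theorem: lim x[n] = lim_{z->1} (z-1)*X(z)
(z-1)*X(z) = 4z/(z-1/6)
As z->1: 4/(1 - 1/6) = 4/(5/6) = 24/5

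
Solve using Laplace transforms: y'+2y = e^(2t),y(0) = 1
Take L: sY - 1 + 2Y=1/(s-2)
Y(s + 2)=1/(s-2) + 1
Y=1/((s-2)(s + 2)) + 1/(s + 2)
Partial fractions: 1/((s-2)(s + 2))=(1/4)/(s-2) - (1/4)/(s + 2)
So Y=(1/4)/(s-2) + (3/4)/(s + 2)
Inverse Laplace transform (L^(-1){1/(s-2)}=e^(2t), L^(-1){1/(s + 2)}=e^(-2t)):

Answer: y(t)=(1/4)·e^(2t) + (3/4)·e^(-2t)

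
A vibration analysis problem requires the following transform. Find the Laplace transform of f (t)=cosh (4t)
L{cosh(at)}=s/(s²-a²)
L{cosh(4t)}=s/(s²-16)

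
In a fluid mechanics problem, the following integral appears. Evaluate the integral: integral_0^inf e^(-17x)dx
integral_0^inf e^(-17x) dx=[-1/17*e^(-17x)]_0^inf
=0 - (-1/17)=1/17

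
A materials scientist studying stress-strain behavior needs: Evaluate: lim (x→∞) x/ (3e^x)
Apply L'Hôpital 1 times (∞/∞ each time):
Eventually get 1!/(3e^x) → 0

Answer: 0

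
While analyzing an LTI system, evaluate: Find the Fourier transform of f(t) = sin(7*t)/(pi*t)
sin(W*t)/(pi*t) = (W/pi)*sinc(W*t/pi) is the impulse response of the ideal low-pass filter with cutoff W (here W = 7).
Its Fourier transform is a rectangular function:
F(omega) = 1 for |omega| < 7, 0 otherwise

Answer: rect(omega/14) [i.e., 1 for |omega| < 7, 0 otherwise]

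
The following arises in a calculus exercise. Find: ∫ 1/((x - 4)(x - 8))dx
Partial fractions: 1/((x-4)(x-8))=A/(x-4) + B/(x-8)
A=-1/4, B=1/4
∫ [-1/4· 1/(x-4) + 1/4· 1/(x-8)] dx
=(1/4)[ln|x-8| - ln|x-4|] + C

Answer: (1/4)·ln|(x-8)/(x-4)| + C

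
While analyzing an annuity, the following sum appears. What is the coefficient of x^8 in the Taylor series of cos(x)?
cos(x)=Σ (-1)^k x^(2k)/(2k)!
For x^8: (-1)^4/8!=1/40320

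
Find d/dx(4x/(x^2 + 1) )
Quotient rule: (f/g)' = (f'g - fg')/g²
f = 4x, f' = 4
g = x^2 + 1, g' = 2x

Answer: (4·(x^2 + 1) - 8x^2)/(x^2 + 1)²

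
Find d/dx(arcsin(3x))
d/dx[arcsin(u)] = u'/√(1-u²), u = 3x, u' = 3

Answer: 3/√(1 - 9x²)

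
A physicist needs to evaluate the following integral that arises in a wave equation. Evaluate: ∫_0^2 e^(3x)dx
Antiderivative: (1/3)e^(3x)
Evaluate: (1/3)(e^6-1)

Answer: (e^6-1)/3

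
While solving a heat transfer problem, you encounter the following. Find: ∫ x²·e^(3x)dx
Integration by parts twice:
First: u = x², dv = e^(3x) dx => x²e^(3x)/3 - (2/3)∫ xe^(3x) dx
Second (∫ xe^(3x) dx): xe^(3x)/3 - e^(3x)/9
Combining: e^(3x)(x²/3-2x/9+2/27)+C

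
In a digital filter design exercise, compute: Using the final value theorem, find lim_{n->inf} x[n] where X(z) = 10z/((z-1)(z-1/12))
Final value theorem: lim x[n] = lim_{z->1} (z-1)*X(z)
(z-1)*X(z) = 10z/(z-1/12)
As z->1: 10/(1 - 1/12) = 10/(11/12) = 120/11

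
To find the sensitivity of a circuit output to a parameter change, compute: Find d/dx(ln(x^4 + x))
Chain rule: d/dx[ln(u)]=u'/u where u=x^4 + x
u'=4x^3 + 1

Answer: (4x^3 + 1)/(x^4 + x)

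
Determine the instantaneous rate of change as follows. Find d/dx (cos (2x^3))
Chain rule: d/dx[cos(u)]=-sin(u)·u' where u=2x^3
u'=6x^2

Answer: -6x^2·sin(2x^3)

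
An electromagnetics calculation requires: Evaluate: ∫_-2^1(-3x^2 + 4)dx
Step 1: Find antiderivative F(x) = -x^3 + 4x
Step 2: F(1) - F(-2) = 3 - (0) = 3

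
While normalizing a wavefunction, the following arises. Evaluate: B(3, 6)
B(x,y)=Γ(x)Γ(y)/Γ(x + y)=(x-1)!(y-1)!/(x + y-1)!
B(3,6)=2!·5!/8!=1/168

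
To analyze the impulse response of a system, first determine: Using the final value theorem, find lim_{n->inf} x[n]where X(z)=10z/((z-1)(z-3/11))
Final value theorem: lim x[n]=lim_{z->1} (z-1)*X(z)
(z-1)*X(z)=10z/(z-3/11)
As z->1: 10/(1 - 3/11)=10/(8/11)=55/4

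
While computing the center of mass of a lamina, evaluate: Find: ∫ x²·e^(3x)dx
Integration by parts twice:
First: u=x², dv=e^(3x) dx => x²e^(3x)/3 - (2/3)∫ xe^(3x) dx
Second (∫ xe^(3x) dx): xe^(3x)/3 - e^(3x)/9
Combining: e^(3x)(x²/3-2x/9+2/27)+C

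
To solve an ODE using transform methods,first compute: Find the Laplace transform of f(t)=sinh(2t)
L{sinh(at)} = a/(s²-a²)
L{sinh(2t)} = 2/(s²-4)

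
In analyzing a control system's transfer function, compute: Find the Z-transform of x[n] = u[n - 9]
Using the time-shift property: Z{u[n-9]}=z^(-9)*z/(z-1)
=z^(-8)/(z-1)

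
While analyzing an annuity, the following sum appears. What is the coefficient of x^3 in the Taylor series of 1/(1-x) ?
1/(1-x)=Σ x^n for |x|<1
All coefficients are 1

Answer: 1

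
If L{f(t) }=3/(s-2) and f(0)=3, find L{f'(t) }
L{f'(t)} = s·F(s) - f(0) = 3s/(s-2) - 3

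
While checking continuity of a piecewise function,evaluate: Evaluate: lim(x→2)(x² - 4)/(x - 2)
Factor: (x² - 4)=(x-2)(x+2)
Cancel (x-2): lim(x→2) (x+2)=4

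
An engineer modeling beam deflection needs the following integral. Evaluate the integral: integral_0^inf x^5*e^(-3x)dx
This is a Gamma integral. Substitute u=3x (du=3 dx):
integral_0^inf x^5 * e^(-3x) dx=(1/3^6) integral_0^inf u^5 * e^(-u) du
=Gamma(6)/3^6=5!/3^6=120/729

Answer: 40/243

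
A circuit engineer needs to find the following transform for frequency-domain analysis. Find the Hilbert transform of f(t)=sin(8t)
The Hilbert transform shifts each frequency component by -pi/2.
H{sin(wt)}=-cos(wt)
With w=8: H{sin(8t)}=-cos(8t)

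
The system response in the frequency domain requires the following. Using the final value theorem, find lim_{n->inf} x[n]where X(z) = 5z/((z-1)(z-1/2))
Final value theorem: lim x[n]=lim_{z->1} (z-1)*X(z)
(z-1)*X(z)=5z/(z-1/2)
As z->1: 5/(1-1/2)=5/(1/2)=10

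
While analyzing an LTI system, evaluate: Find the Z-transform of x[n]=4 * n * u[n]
Z{n*u[n]} = z/(z-1)^2
By linearity: Z{4*n*u[n]} = 4z/(z-1)^2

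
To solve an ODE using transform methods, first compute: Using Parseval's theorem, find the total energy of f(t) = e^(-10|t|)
Parseval's theorem: E=integral |f(t)|^2 dt=(1/2pi) integral |F(omega)|^2 domega
E=integral_{-inf}^{inf} e^(-20|t|) dt=2*integral_0^inf e^(-20t) dt=2/(2*10)=1/10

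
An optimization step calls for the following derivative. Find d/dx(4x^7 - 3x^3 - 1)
Power rule: d/dx(ax^n)=n·a·x^(n-1)
Term by term: 28·x^6 - 9·x^2

Answer: 28x^6 - 9x^2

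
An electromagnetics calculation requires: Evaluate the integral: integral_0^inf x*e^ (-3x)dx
This is a Gamma integral. Substitute u=3x (du=3 dx):
integral_0^inf x * e^(-3x) dx=(1/3^2) integral_0^inf u^1 * e^(-u) du
=Gamma(2)/3^2=1!/3^2=1/9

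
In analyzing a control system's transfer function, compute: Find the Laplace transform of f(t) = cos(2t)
L{cos(wt)} = s/(s² + w²)
L{cos(2t)} = s/(s² + 4)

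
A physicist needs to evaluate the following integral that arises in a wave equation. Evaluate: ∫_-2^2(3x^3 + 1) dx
Step 1: Find antiderivative F(x)=(3/4)x^4 + x
Step 2: F(2) - F(-2)=14 - (10)=4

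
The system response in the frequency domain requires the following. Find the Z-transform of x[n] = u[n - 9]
Using the time-shift property: Z{u[n-9]} = z^(-9)*z/(z-1)
= z^(-8)/(z-1)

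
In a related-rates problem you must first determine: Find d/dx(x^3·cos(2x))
Product rule: (fg)'=f'g+fg'
f=x^3, f'=3x^2
g=cos(2x), g'=-2·sin(2x)

Answer: 3x^2·cos(2x)-2x^3·sin(2x)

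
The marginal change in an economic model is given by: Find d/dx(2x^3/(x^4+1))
Quotient rule: (f/g)' = (f'g - fg')/g²
f = 2x^3, f' = 6x^2
g = x^4 + 1, g' = 4x^3

Answer: (6x^2·(x^4 + 1) - 8x^6)/(x^4 + 1)²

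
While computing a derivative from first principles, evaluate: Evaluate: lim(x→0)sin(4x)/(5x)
L'Hôpital (0/0): lim 4cos(4x)/5 = 4/5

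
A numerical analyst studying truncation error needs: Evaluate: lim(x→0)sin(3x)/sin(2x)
sin(u) ≈ u for small u:
sin(3x)/sin(2x) ≈ 3x/(2x) = 3/2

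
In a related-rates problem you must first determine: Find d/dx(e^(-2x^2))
Chain rule: d/dx[e^u] = e^u · u' where u = -2x^2
u' = -4x

Answer: -4x·e^(-2x^2)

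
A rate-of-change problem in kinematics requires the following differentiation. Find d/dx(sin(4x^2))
Chain rule: d/dx[sin(u)]=cos(u)·u' where u=4x^2
u'=8x

Answer: 8x·cos(4x^2)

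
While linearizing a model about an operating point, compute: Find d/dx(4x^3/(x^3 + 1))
Quotient rule: (f/g)' = (f'g - fg')/g²
f = 4x^3, f' = 12x^2
g = x^3 + 1, g' = 3x^2

Answer: (12x^2·(x^3 + 1) - 12x^5)/(x^3 + 1)²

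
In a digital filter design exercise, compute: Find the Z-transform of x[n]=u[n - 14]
Using the time-shift property: Z{u[n-14]}=z^(-14)*z/(z-1)
=z^(-13)/(z-1)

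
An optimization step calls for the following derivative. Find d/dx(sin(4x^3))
Chain rule: d/dx[sin(u)] = cos(u)·u' where u = 4x^3
u' = 12x^2

Answer: 12x^2·cos(4x^3)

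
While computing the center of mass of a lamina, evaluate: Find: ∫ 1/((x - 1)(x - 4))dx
Partial fractions: 1/((x-1)(x-4))=A/(x-1) + B/(x-4)
A=-1/3, B=1/3
∫ [-1/3· 1/(x-1) + 1/3· 1/(x-4)] dx
=(1/3)[ln|x-4| - ln|x-1|] + C

Answer: (1/3)·ln|(x-4)/(x-1)| + C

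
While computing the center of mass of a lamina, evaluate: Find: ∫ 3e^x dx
Since d/dx[e^x] = + e^x, we get 3e^x + C

Answer: 3e^x + C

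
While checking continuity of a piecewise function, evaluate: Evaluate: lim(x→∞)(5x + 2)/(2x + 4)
Divide numerator and denominator by x:
lim (5+2/x)/(2+4/x)=5/2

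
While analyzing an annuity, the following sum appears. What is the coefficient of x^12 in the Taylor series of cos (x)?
cos(x) = Σ (-1)^k x^(2k)/(2k)!
For x^12: (-1)^6/12! = 1/479001600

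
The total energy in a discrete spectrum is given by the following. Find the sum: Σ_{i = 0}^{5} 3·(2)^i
Geometric series: S=a(1 - r^n)/(1 - r)
a=3, r=2, n=6
S=3(1-64)/-1=189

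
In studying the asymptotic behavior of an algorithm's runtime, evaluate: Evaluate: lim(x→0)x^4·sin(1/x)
Squeeze theorem: -|x^4| ≤ x^4·sin(1/x) ≤ |x^4|
Since x^4 → 0 as x → 0, by squeeze theorem the limit is 0

Answer: 0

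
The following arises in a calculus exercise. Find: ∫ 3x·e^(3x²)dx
Let u = 3x², du = 6x dx
∫ (1/2)e^u du = e^u/2 + C

Answer: e^(3x²)/2 + C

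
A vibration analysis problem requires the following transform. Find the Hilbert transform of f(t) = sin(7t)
The Hilbert transform shifts each frequency component by -pi/2.
H{sin(wt)}=-cos(wt)
With w=7: H{sin(7t)}=-cos(7t)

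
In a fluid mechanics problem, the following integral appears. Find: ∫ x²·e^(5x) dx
Integration by parts twice:
First: u = x², dv = e^(5x) dx => x²e^(5x)/5 - (2/5)∫ xe^(5x) dx
Second (∫ xe^(5x) dx): xe^(5x)/5 - e^(5x)/25
Combining: e^(5x)(x²/5-2x/25+2/125)+C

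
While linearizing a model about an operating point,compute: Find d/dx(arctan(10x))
d/dx[arctan(u)]=u'/(1+u²), u=10x, u'=10

Answer: 10/(1+100x²)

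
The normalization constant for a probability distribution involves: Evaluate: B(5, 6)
B(x,y)=Γ(x)Γ(y)/Γ(x+y)=(x-1)!(y-1)!/(x+y-1)!
B(5,6)=4!·5!/10!=1/1260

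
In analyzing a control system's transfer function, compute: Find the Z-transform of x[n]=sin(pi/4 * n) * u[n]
Z{sin(w0 * n) * u[n]} = z * sin(w0)/(z^2-2z * cos(w0)+1)
With w0 = pi/4: X(z) = z * sin(pi/4)/(z^2-2z * cos(pi/4)+1)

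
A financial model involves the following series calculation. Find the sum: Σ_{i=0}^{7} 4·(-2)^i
Geometric series: S=a(1 - r^n)/(1 - r)
a=4, r=-2, n=8
S=4(1-256)/3=-340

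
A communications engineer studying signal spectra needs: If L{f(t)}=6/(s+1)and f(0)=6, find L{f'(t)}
L{f'(t)} = s·F(s) - f(0) = 6s/(s+1)-6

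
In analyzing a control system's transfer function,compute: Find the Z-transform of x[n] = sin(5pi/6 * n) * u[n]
Z{sin(w0 * n) * u[n]} = z * sin(w0)/(z^2-2z * cos(w0)+1)
With w0 = 5pi/6: X(z) = z * sin(5pi/6)/(z^2-2z * cos(5pi/6)+1)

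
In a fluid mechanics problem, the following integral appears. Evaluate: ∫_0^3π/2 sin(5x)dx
Antiderivative: -cos(5x)/5
Evaluate at bounds: [-cos(5·3π/2)/5] - [-cos(5·0)/5]
=(-(0)+(1))/5=1/5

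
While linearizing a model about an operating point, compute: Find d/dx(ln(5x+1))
Chain rule: d/dx[ln(u)] = u'/u where u = 5x+1
u' = 5

Answer: (5)/(5x+1)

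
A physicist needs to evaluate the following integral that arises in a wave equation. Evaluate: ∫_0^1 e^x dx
Antiderivative: e^x
Evaluate: (e^1-1)

Answer: e^1-1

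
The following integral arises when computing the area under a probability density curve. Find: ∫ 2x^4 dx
Using power rule: ∫ 2x^4 dx = 2/5 x^5+C = (2/5)x^5+C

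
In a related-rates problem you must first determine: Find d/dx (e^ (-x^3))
Chain rule: d/dx[e^u]=e^u · u' where u=-x^3
u'=-3x^2

Answer: -3x^2·e^(-x^3)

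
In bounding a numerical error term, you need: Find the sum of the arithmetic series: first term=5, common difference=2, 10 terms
Last term: a_n = 5+(10-1)·2 = 23
Sum = n(a_1+a_n)/2 = 10(5+23)/2 = 140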